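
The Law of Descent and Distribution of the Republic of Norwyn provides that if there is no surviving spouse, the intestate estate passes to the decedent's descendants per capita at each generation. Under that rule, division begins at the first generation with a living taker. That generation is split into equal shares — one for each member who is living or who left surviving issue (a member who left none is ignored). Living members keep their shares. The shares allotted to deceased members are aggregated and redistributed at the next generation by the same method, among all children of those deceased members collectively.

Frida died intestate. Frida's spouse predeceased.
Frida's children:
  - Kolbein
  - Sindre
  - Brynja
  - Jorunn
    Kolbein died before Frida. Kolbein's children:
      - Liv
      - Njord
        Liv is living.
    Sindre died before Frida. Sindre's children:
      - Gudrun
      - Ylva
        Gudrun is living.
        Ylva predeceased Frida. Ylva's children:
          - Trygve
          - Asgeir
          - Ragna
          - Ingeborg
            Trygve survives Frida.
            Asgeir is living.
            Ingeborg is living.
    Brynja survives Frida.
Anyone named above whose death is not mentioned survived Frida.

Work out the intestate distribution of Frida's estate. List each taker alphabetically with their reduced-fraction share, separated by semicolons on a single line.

There is no surviving spouse, so the entire estate passes to Frida's descendants per capita at each generation.
At generation 1 (Kolbein, Sindre, Brynja, Jorunn) there are 4 shares of (1)/4 = 1/4 each.
Living: Brynja and Jorunn — each takes 1/4.
Deceased: Kolbein and Sindre. Their combined 1/2 is pooled and carried to generation 2.
At generation 2 (Liv, Njord, Gudrun, Ylva) there are 4 shares of (1/2)/4 = 1/8 each.
Living: Liv, Njord, and Gudrun — each takes 1/8.
Deceased: Ylva. That 1/8 share is carried to generation 3.
At generation 3 (Trygve, Asgeir, Ragna, Ingeborg) there are 4 shares of (1/8)/4 = 1/32 each.
Living: Trygve, Asgeir, Ragna, and Ingeborg — each takes 1/32.

Asgeir 1/32; Brynja 1/4; Gudrun 1/8; Ingeborg 1/32; Jorunn 1/4; Liv 1/8; Njord 1/8; Ragna 1/32; Trygve 1/32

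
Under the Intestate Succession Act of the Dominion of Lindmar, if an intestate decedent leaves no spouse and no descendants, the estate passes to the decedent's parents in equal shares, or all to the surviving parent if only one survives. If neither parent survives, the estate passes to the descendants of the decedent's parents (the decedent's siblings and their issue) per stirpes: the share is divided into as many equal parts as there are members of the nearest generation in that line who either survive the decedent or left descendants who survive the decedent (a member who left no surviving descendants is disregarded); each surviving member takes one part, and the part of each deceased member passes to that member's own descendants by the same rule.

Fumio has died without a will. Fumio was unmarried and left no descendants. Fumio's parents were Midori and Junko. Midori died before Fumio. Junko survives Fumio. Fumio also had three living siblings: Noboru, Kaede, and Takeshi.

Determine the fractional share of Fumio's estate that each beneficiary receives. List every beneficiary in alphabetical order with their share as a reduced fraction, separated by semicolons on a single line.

Junko 1

Only one parent, Junko, survives, so Junko takes the entire estate. The siblings take nothing because a surviving parent has priority.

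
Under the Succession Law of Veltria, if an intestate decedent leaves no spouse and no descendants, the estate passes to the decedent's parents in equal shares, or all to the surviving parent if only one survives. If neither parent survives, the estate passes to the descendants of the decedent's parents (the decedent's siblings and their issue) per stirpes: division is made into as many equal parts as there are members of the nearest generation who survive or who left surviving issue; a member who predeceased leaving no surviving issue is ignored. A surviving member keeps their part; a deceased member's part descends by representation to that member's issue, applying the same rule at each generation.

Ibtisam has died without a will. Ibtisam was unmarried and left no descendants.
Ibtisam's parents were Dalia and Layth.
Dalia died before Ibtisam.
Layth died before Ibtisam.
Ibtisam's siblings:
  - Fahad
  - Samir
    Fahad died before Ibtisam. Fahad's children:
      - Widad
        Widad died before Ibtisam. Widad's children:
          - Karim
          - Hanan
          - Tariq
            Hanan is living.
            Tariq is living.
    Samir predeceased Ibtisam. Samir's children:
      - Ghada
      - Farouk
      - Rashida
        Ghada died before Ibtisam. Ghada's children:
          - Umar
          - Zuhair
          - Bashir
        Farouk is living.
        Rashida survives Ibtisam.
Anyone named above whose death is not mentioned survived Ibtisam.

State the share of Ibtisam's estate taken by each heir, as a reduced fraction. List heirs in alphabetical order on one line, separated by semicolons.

Bashir 1/18; Farouk 1/6; Hanan 1/6; Karim 1/6; Rashida 1/6; Tariq 1/6; Umar 1/18; Zuhair 1/18

Neither parent survives and there are no descendants, so the estate passes to Ibtisam's siblings and their issue per stirpes.
The estate is divided into 2 equal shares of 1/2 among Fahad, Samir.
Fahad predeceased; the 1/2 allotted to Fahad's branch passes to Fahad's issue by representation.
Widad's line is the sole branch at this level, so the full 1/2 passes to Widad's issue by representation.
The 1/2 is divided into 3 equal shares of 1/6 among Karim, Hanan, Tariq.
Karim is living and takes 1/6.
Hanan is living and takes 1/6.
Tariq is living and takes 1/6.
Samir predeceased; the 1/2 allotted to Samir's branch passes to Samir's issue by representation.
The 1/2 is divided into 3 equal shares of 1/6 among Ghada, Farouk, Rashida.
Ghada predeceased; the 1/6 allotted to Ghada's branch passes to Ghada's issue by representation.
The 1/6 is divided into 3 equal shares of 1/18 among Umar, Zuhair, Bashir.
Umar is living and takes 1/18.
Zuhair is living and takes 1/18.
Bashir is living and takes 1/18.
Farouk is living and takes 1/6.
Rashida is living and takes 1/6.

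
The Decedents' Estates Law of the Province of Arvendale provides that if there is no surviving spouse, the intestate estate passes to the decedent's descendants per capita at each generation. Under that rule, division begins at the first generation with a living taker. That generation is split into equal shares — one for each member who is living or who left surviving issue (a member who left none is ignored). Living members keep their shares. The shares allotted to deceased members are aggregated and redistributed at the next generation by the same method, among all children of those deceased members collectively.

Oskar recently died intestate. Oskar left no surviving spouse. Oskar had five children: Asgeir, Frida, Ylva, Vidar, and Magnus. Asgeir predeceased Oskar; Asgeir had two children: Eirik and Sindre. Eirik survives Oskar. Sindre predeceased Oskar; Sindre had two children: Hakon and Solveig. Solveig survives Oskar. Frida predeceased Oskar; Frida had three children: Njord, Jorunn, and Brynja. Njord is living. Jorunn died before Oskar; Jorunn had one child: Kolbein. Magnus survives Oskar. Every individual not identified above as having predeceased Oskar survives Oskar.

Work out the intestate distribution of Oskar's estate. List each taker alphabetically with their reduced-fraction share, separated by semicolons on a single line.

Brynja 2/25; Eirik 2/25; Hakon 4/75; Kolbein 4/75; Magnus 1/5; Njord 2/25; Solveig 4/75; Vidar 1/5; Ylva 1/5

There is no surviving spouse, so the entire estate passes to Oskar's descendants per capita at each generation.
At generation 1 (Asgeir, Frida, Ylva, Vidar, Magnus) there are 5 shares of (1)/5 = 1/5 each.
Living: Ylva, Vidar, and Magnus — each takes 1/5.
Deceased: Asgeir and Frida. Their combined 2/5 is pooled and carried to generation 2.
At generation 2 (Eirik, Sindre, Njord, Jorunn, Brynja) there are 5 shares of (2/5)/5 = 2/25 each.
Living: Eirik, Njord, and Brynja — each takes 2/25.
Deceased: Sindre and Jorunn. Their combined 4/25 is pooled and carried to generation 3.
At generation 3 (Hakon, Solveig, Kolbein) there are 3 shares of (4/25)/3 = 4/75 each.
Living: Hakon, Solveig, and Kolbein — each takes 4/75.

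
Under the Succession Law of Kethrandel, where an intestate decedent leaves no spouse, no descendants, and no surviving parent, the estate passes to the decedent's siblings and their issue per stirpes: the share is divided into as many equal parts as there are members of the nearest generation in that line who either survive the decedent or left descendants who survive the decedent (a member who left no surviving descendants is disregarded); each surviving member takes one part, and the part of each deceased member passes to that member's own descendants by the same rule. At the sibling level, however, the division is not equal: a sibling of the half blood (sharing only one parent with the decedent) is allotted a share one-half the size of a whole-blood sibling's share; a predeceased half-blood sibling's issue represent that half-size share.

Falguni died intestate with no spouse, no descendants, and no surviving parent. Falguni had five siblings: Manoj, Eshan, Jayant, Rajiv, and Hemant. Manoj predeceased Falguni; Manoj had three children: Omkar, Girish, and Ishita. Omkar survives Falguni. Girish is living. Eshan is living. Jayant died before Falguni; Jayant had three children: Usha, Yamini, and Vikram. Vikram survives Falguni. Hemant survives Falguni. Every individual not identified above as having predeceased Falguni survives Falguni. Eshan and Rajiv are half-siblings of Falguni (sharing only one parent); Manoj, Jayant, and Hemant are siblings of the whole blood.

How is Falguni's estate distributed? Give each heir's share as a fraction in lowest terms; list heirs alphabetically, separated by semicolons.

No spouse, descendants, or parent survives, so the estate passes to Falguni's siblings per stirpes.
Half-blood siblings count for one-half the weight of whole-blood siblings at the initial division.
Dividing 1 in proportion to weights (total weight 4): Manoj (weight 1) → 1/4; Eshan (weight 1/2) → 1/8; Jayant (weight 1) → 1/4; Rajiv (weight 1/2) → 1/8; Hemant (weight 1) → 1/4.
Manoj predeceased; the 1/4 allotted to Manoj's branch passes to Manoj's issue by representation.
The 1/4 is divided into 3 equal shares of 1/12 among Omkar, Girish, Ishita.
Omkar is living and takes 1/12.
Girish is living and takes 1/12.
Ishita is living and takes 1/12.
Eshan is living and takes 1/8.
Jayant predeceased; the 1/4 allotted to Jayant's branch passes to Jayant's issue by representation.
The 1/4 is divided into 3 equal shares of 1/12 among Usha, Yamini, Vikram.
Usha is living and takes 1/12.
Yamini is living and takes 1/12.
Vikram is living and takes 1/12.
Rajiv is living and takes 1/8.
Hemant is living and takes 1/4.

Eshan 1/8; Girish 1/12; Hemant 1/4; Ishita 1/12; Omkar 1/12; Rajiv 1/8; Usha 1/12; Vikram 1/12; Yamini 1/12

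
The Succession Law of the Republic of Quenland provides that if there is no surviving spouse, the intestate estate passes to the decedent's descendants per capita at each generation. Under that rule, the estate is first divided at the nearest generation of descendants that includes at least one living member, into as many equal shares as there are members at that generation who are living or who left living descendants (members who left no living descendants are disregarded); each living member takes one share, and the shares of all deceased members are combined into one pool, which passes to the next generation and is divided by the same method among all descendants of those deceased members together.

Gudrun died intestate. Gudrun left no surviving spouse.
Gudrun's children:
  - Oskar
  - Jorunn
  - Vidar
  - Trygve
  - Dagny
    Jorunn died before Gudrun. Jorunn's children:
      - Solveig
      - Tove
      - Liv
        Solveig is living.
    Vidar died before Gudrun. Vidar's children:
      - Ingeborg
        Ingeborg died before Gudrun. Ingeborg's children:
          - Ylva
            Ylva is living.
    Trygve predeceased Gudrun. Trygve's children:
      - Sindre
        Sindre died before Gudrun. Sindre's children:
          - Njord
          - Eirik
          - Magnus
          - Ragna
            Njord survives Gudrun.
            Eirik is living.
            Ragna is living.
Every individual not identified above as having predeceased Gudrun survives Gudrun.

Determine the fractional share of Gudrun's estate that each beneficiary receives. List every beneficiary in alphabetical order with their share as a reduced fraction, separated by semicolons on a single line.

Dagny 1/5; Eirik 6/125; Liv 3/25; Magnus 6/125; Njord 6/125; Oskar 1/5; Ragna 6/125; Solveig 3/25; Tove 3/25; Ylva 6/125

There is no surviving spouse, so the entire estate passes to Gudrun's descendants per capita at each generation.
At generation 1 (Oskar, Jorunn, Vidar, Trygve, Dagny) there are 5 shares of (1)/5 = 1/5 each.
Living: Oskar and Dagny — each takes 1/5.
Deceased: Jorunn, Vidar, and Trygve. Their combined 3/5 is pooled and carried to generation 2.
At generation 2 (Solveig, Tove, Liv, Ingeborg, Sindre) there are 5 shares of (3/5)/5 = 3/25 each.
Living: Solveig, Tove, and Liv — each takes 3/25.
Deceased: Ingeborg and Sindre. Their combined 6/25 is pooled and carried to generation 3.
At generation 3 (Ylva, Njord, Eirik, Magnus, Ragna) there are 5 shares of (6/25)/5 = 6/125 each.
Living: Ylva, Njord, Eirik, Magnus, and Ragna — each takes 6/125.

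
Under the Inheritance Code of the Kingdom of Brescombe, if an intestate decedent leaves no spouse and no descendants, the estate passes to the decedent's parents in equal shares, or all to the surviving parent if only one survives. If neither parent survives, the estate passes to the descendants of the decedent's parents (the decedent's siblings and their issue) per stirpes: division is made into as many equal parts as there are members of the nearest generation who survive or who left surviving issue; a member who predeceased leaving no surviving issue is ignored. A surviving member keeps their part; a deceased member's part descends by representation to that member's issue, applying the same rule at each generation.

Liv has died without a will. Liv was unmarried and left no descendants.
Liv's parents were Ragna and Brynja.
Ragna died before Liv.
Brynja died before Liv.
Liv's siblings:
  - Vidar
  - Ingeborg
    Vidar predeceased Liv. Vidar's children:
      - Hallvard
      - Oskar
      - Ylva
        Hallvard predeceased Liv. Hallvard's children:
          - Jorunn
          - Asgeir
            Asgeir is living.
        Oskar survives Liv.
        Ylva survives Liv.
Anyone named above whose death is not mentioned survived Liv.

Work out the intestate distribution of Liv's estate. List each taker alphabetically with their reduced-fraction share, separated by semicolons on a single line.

Asgeir 1/12; Ingeborg 1/2; Jorunn 1/12; Oskar 1/6; Ylva 1/6

Neither parent survives and there are no descendants, so the estate passes to Liv's siblings and their issue per stirpes.
The estate is divided into 2 equal shares of 1/2 among Vidar, Ingeborg.
Vidar predeceased; the 1/2 allotted to Vidar's branch passes to Vidar's issue by representation.
The 1/2 is divided into 3 equal shares of 1/6 among Hallvard, Oskar, Ylva.
Hallvard predeceased; the 1/6 allotted to Hallvard's branch passes to Hallvard's issue by representation.
The 1/6 is divided into 2 equal shares of 1/12 among Jorunn, Asgeir.
Jorunn is living and takes 1/12.
Asgeir is living and takes 1/12.
Oskar is living and takes 1/6.
Ylva is living and takes 1/6.
Ingeborg is living and takes 1/2.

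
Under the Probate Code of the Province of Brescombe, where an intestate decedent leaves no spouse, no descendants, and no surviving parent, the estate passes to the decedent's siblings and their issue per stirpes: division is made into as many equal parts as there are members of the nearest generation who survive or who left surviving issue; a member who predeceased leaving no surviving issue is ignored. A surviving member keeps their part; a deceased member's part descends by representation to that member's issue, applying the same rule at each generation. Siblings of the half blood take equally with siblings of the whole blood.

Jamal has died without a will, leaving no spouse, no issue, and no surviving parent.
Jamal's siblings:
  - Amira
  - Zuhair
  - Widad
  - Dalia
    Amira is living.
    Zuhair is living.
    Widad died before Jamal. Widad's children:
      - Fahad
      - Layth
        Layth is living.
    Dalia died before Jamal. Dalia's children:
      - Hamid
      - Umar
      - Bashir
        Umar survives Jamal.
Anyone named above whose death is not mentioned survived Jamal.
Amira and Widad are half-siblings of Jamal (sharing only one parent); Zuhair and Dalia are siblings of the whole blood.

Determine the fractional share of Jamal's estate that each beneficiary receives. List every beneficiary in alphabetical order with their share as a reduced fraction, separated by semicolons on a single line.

No spouse, descendants, or parent survives, so the estate passes to Jamal's siblings per stirpes.
Half-blood and whole-blood siblings take equally under the stated rule.
The estate is divided into 4 equal shares of 1/4 among Amira, Zuhair, Widad, Dalia.
Amira is living and takes 1/4.
Zuhair is living and takes 1/4.
Widad predeceased; the 1/4 allotted to Widad's branch passes to Widad's issue by representation.
The 1/4 is divided into 2 equal shares of 1/8 among Fahad, Layth.
Fahad is living and takes 1/8.
Layth is living and takes 1/8.
Dalia predeceased; the 1/4 allotted to Dalia's branch passes to Dalia's issue by representation.
The 1/4 is divided into 3 equal shares of 1/12 among Hamid, Umar, Bashir.
Hamid is living and takes 1/12.
Umar is living and takes 1/12.
Bashir is living and takes 1/12.

Amira 1/4; Bashir 1/12; Fahad 1/8; Hamid 1/12; Layth 1/8; Umar 1/12; Zuhair 1/4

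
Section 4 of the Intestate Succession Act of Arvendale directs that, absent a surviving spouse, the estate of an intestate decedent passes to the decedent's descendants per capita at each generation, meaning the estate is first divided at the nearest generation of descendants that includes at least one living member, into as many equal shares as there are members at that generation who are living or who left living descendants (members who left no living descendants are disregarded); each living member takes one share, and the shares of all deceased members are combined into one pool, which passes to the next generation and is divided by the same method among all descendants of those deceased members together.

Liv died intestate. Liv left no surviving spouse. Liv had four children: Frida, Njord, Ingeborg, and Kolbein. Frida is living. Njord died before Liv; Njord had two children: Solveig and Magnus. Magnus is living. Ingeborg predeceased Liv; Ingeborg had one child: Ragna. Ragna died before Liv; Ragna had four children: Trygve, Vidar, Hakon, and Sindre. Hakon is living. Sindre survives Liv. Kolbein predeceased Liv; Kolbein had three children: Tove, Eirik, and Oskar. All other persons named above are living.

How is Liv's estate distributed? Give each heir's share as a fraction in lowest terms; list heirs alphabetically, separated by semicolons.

There is no surviving spouse, so the entire estate passes to Liv's descendants per capita at each generation.
At generation 1 (Frida, Njord, Ingeborg, Kolbein) there are 4 shares of (1)/4 = 1/4 each.
Living: Frida — each takes 1/4.
Deceased: Njord, Ingeborg, and Kolbein. Their combined 3/4 is pooled and carried to generation 2.
At generation 2 (Solveig, Magnus, Ragna, Tove, Eirik, Oskar) there are 6 shares of (3/4)/6 = 1/8 each.
Living: Solveig, Magnus, Tove, Eirik, and Oskar — each takes 1/8.
Deceased: Ragna. That 1/8 share is carried to generation 3.
At generation 3 (Trygve, Vidar, Hakon, Sindre) there are 4 shares of (1/8)/4 = 1/32 each.
Living: Trygve, Vidar, Hakon, and Sindre — each takes 1/32.

Eirik 1/8; Frida 1/4; Hakon 1/32; Magnus 1/8; Oskar 1/8; Sindre 1/32; Solveig 1/8; Tove 1/8; Trygve 1/32; Vidar 1/32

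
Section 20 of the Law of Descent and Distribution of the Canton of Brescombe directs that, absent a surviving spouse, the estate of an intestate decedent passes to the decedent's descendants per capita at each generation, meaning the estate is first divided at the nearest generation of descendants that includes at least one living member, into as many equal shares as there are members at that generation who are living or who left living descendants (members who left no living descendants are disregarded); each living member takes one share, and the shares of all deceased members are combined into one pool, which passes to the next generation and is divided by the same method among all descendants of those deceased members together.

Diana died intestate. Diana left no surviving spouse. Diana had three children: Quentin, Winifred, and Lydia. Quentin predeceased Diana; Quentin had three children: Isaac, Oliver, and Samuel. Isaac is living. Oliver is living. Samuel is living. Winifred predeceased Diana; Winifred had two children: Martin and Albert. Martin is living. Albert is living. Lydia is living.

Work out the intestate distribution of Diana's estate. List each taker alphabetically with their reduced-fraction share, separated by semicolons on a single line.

Albert 2/15; Isaac 2/15; Lydia 1/3; Martin 2/15; Oliver 2/15; Samuel 2/15

There is no surviving spouse, so the entire estate passes to Diana's descendants per capita at each generation.
At generation 1 (Quentin, Winifred, Lydia) there are 3 shares of (1)/3 = 1/3 each.
Living: Lydia — each takes 1/3.
Deceased: Quentin and Winifred. Their combined 2/3 is pooled and carried to generation 2.
At generation 2 (Isaac, Oliver, Samuel, Martin, Albert) there are 5 shares of (2/3)/5 = 2/15 each.
Living: Isaac, Oliver, Samuel, Martin, and Albert — each takes 2/15.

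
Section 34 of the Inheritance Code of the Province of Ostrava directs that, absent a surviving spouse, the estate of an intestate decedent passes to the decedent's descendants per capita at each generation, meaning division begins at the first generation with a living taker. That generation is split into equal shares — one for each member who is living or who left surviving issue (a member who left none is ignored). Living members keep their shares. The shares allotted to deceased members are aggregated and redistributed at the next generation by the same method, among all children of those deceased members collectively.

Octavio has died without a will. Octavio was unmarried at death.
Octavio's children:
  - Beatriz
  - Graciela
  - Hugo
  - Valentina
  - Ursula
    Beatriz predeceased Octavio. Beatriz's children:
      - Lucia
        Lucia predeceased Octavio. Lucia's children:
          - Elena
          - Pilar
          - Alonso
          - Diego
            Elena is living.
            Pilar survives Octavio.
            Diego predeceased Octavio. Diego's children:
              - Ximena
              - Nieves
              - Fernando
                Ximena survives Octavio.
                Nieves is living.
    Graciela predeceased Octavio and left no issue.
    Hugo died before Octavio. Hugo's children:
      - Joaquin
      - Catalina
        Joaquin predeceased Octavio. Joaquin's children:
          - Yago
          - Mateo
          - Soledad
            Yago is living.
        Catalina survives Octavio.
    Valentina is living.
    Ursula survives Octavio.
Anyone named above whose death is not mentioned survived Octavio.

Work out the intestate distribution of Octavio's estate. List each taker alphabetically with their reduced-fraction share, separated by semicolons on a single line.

There is no surviving spouse, so the entire estate passes to Octavio's descendants per capita at each generation.
At generation 1 (Beatriz, Hugo, Valentina, Ursula) there are 4 shares of (1)/4 = 1/4 each.
Living: Valentina and Ursula — each takes 1/4.
Deceased: Beatriz and Hugo. Their combined 1/2 is pooled and carried to generation 2.
At generation 2 (Lucia, Joaquin, Catalina) there are 3 shares of (1/2)/3 = 1/6 each.
Living: Catalina — each takes 1/6.
Deceased: Lucia and Joaquin. Their combined 1/3 is pooled and carried to generation 3.
At generation 3 (Elena, Pilar, Alonso, Diego, Yago, Mateo, Soledad) there are 7 shares of (1/3)/7 = 1/21 each.
Living: Elena, Pilar, Alonso, Yago, Mateo, and Soledad — each takes 1/21.
Deceased: Diego. That 1/21 share is carried to generation 4.
At generation 4 (Ximena, Nieves, Fernando) there are 3 shares of (1/21)/3 = 1/63 each.
Living: Ximena, Nieves, and Fernando — each takes 1/63.

Alonso 1/21; Catalina 1/6; Elena 1/21; Fernando 1/63; Mateo 1/21; Nieves 1/63; Pilar 1/21; Soledad 1/21; Ursula 1/4; Valentina 1/4; Ximena 1/63; Yago 1/21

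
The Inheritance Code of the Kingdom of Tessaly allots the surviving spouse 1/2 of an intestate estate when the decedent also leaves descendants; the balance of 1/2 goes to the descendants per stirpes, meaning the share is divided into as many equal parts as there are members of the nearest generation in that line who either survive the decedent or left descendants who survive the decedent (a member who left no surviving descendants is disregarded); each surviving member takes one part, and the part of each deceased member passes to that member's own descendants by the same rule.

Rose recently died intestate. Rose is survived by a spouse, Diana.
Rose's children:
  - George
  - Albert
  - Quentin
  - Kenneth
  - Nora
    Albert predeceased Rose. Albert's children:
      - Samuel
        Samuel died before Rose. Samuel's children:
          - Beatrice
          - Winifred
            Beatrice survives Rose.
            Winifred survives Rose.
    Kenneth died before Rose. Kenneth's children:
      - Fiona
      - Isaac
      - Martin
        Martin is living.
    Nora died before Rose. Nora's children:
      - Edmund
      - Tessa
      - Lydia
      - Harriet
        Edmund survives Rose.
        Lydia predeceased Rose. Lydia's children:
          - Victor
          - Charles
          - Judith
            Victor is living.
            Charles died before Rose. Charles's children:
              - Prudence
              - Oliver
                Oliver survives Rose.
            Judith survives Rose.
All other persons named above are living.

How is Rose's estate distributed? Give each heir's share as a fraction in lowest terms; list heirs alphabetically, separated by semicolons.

Beatrice 1/20; Diana 1/2; Edmund 1/40; Fiona 1/30; George 1/10; Harriet 1/40; Isaac 1/30; Judith 1/120; Martin 1/30; Oliver 1/240; Prudence 1/240; Quentin 1/10; Tessa 1/40; Victor 1/120; Winifred 1/20

Diana, as surviving spouse, takes 1/2.
The remaining 1/2 passes to Rose's descendants per stirpes.
The 1/2 is divided into 5 equal shares of 1/10 among George, Albert, Quentin, Kenneth, Nora.
George is living and takes 1/10.
Albert predeceased; the 1/10 allotted to Albert's branch passes to Albert's issue by representation.
Samuel's line is the sole branch at this level, so the full 1/10 passes to Samuel's issue by representation.
The 1/10 is divided into 2 equal shares of 1/20 among Beatrice, Winifred.
Beatrice is living and takes 1/20.
Winifred is living and takes 1/20.
Quentin is living and takes 1/10.
Kenneth predeceased; the 1/10 allotted to Kenneth's branch passes to Kenneth's issue by representation.
The 1/10 is divided into 3 equal shares of 1/30 among Fiona, Isaac, Martin.
Fiona is living and takes 1/30.
Isaac is living and takes 1/30.
Martin is living and takes 1/30.
Nora predeceased; the 1/10 allotted to Nora's branch passes to Nora's issue by representation.
The 1/10 is divided into 4 equal shares of 1/40 among Edmund, Tessa, Lydia, Harriet.
Edmund is living and takes 1/40.
Tessa is living and takes 1/40.
Lydia predeceased; the 1/40 allotted to Lydia's branch passes to Lydia's issue by representation.
The 1/40 is divided into 3 equal shares of 1/120 among Victor, Charles, Judith.
Victor is living and takes 1/120.
Charles predeceased; the 1/120 allotted to Charles's branch passes to Charles's issue by representation.
The 1/120 is divided into 2 equal shares of 1/240 among Prudence, Oliver.
Prudence is living and takes 1/240.
Oliver is living and takes 1/240.
Judith is living and takes 1/120.
Harriet is living and takes 1/40.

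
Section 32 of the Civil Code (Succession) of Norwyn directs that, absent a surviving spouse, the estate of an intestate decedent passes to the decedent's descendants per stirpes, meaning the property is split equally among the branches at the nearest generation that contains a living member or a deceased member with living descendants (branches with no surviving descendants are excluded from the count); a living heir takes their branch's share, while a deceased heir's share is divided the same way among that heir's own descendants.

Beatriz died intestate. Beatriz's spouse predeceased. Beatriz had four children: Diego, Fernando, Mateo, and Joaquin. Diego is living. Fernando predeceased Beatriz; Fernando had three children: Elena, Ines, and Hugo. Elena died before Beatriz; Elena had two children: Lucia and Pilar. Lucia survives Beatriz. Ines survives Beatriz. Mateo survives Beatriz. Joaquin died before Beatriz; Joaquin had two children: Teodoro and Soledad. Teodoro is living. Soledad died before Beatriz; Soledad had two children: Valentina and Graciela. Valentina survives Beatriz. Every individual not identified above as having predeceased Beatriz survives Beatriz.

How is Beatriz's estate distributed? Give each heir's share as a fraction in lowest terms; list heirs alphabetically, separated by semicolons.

There is no surviving spouse, so the entire estate passes to Beatriz's descendants per stirpes.
The estate is divided into 4 equal shares of 1/4 among Diego, Fernando, Mateo, Joaquin.
Diego is living and takes 1/4.
Fernando predeceased; the 1/4 allotted to Fernando's branch passes to Fernando's issue by representation.
The 1/4 is divided into 3 equal shares of 1/12 among Elena, Ines, Hugo.
Elena predeceased; the 1/12 allotted to Elena's branch passes to Elena's issue by representation.
The 1/12 is divided into 2 equal shares of 1/24 among Lucia, Pilar.
Lucia is living and takes 1/24.
Pilar is living and takes 1/24.
Ines is living and takes 1/12.
Hugo is living and takes 1/12.
Mateo is living and takes 1/4.
Joaquin predeceased; the 1/4 allotted to Joaquin's branch passes to Joaquin's issue by representation.
The 1/4 is divided into 2 equal shares of 1/8 among Teodoro, Soledad.
Teodoro is living and takes 1/8.
Soledad predeceased; the 1/8 allotted to Soledad's branch passes to Soledad's issue by representation.
The 1/8 is divided into 2 equal shares of 1/16 among Valentina, Graciela.
Valentina is living and takes 1/16.
Graciela is living and takes 1/16.

Diego 1/4; Graciela 1/16; Hugo 1/12; Ines 1/12; Lucia 1/24; Mateo 1/4; Pilar 1/24; Teodoro 1/8; Valentina 1/16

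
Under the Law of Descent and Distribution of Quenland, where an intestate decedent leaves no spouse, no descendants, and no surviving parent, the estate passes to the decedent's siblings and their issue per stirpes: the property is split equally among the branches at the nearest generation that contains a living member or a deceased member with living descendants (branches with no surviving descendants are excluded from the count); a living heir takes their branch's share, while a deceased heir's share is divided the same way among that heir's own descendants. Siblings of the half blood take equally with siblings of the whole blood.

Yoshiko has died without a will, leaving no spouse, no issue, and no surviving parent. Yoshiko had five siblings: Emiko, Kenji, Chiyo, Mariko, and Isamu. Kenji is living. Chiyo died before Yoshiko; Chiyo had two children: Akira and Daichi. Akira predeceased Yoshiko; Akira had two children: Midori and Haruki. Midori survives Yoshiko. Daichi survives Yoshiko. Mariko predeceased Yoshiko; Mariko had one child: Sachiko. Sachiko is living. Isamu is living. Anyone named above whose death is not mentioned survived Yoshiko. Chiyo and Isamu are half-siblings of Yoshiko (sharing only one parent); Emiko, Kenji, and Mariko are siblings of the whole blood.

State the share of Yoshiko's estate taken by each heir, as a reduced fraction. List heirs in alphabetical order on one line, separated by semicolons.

Daichi 1/10; Emiko 1/5; Haruki 1/20; Isamu 1/5; Kenji 1/5; Midori 1/20; Sachiko 1/5

No spouse, descendants, or parent survives, so the estate passes to Yoshiko's siblings per stirpes.
Half-blood and whole-blood siblings take equally under the stated rule.
The estate is divided into 5 equal shares of 1/5 among Emiko, Kenji, Chiyo, Mariko, Isamu.
Emiko is living and takes 1/5.
Kenji is living and takes 1/5.
Chiyo predeceased; the 1/5 allotted to Chiyo's branch passes to Chiyo's issue by representation.
The 1/5 is divided into 2 equal shares of 1/10 among Akira, Daichi.
Akira predeceased; the 1/10 allotted to Akira's branch passes to Akira's issue by representation.
The 1/10 is divided into 2 equal shares of 1/20 among Midori, Haruki.
Midori is living and takes 1/20.
Haruki is living and takes 1/20.
Daichi is living and takes 1/10.
Mariko predeceased; the 1/5 allotted to Mariko's branch passes to Mariko's issue by representation.
Sachiko is the sole taker at this level and receives the full 1/5.
Isamu is living and takes 1/5.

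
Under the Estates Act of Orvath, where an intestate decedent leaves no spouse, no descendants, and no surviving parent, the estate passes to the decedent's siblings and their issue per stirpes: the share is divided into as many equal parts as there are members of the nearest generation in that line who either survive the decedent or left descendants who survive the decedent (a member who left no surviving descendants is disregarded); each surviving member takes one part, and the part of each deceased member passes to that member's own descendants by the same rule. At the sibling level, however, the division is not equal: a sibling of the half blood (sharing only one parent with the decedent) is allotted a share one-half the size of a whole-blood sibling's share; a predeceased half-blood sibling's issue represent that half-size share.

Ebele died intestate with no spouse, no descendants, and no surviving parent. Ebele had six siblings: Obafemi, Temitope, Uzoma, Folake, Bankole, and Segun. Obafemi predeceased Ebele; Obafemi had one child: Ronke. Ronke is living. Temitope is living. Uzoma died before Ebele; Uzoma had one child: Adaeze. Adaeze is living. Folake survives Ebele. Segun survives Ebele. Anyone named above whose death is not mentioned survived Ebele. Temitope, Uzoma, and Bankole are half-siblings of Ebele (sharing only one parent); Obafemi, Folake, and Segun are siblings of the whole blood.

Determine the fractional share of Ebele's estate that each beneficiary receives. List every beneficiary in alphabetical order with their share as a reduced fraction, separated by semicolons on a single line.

Adaeze 1/9; Bankole 1/9; Folake 2/9; Ronke 2/9; Segun 2/9; Temitope 1/9

No spouse, descendants, or parent survives, so the estate passes to Ebele's siblings per stirpes.
Half-blood siblings count for one-half the weight of whole-blood siblings at the initial division.
Dividing 1 in proportion to weights (total weight 9/2): Obafemi (weight 1) → 2/9; Temitope (weight 1/2) → 1/9; Uzoma (weight 1/2) → 1/9; Folake (weight 1) → 2/9; Bankole (weight 1/2) → 1/9; Segun (weight 1) → 2/9.
Obafemi predeceased; the 2/9 allotted to Obafemi's branch passes to Obafemi's issue by representation.
Ronke is the sole taker at this level and receives the full 2/9.
Temitope is living and takes 1/9.
Uzoma predeceased; the 1/9 allotted to Uzoma's branch passes to Uzoma's issue by representation.
Adaeze is the sole taker at this level and receives the full 1/9.
Folake is living and takes 2/9.
Bankole is living and takes 1/9.
Segun is living and takes 2/9.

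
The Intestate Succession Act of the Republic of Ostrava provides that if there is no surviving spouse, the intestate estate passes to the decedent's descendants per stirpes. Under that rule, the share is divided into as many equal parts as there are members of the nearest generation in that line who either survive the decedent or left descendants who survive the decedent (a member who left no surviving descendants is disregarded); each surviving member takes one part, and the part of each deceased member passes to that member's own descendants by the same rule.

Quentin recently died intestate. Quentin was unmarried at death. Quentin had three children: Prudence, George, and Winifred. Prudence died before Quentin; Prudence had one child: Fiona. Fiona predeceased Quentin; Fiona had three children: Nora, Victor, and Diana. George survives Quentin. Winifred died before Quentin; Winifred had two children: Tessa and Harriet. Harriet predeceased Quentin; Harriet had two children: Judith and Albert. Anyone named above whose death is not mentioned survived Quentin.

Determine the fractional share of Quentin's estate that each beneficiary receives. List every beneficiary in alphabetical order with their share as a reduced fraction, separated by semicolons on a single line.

Albert 1/12; Diana 1/9; George 1/3; Judith 1/12; Nora 1/9; Tessa 1/6; Victor 1/9

There is no surviving spouse, so the entire estate passes to Quentin's descendants per stirpes.
The estate is divided into 3 equal shares of 1/3 among Prudence, George, Winifred.
Prudence predeceased; the 1/3 allotted to Prudence's branch passes to Prudence's issue by representation.
Fiona's line is the sole branch at this level, so the full 1/3 passes to Fiona's issue by representation.
The 1/3 is divided into 3 equal shares of 1/9 among Nora, Victor, Diana.
Nora is living and takes 1/9.
Victor is living and takes 1/9.
Diana is living and takes 1/9.
George is living and takes 1/3.
Winifred predeceased; the 1/3 allotted to Winifred's branch passes to Winifred's issue by representation.
The 1/3 is divided into 2 equal shares of 1/6 among Tessa, Harriet.
Tessa is living and takes 1/6.
Harriet predeceased; the 1/6 allotted to Harriet's branch passes to Harriet's issue by representation.
The 1/6 is divided into 2 equal shares of 1/12 among Judith, Albert.
Judith is living and takes 1/12.
Albert is living and takes 1/12.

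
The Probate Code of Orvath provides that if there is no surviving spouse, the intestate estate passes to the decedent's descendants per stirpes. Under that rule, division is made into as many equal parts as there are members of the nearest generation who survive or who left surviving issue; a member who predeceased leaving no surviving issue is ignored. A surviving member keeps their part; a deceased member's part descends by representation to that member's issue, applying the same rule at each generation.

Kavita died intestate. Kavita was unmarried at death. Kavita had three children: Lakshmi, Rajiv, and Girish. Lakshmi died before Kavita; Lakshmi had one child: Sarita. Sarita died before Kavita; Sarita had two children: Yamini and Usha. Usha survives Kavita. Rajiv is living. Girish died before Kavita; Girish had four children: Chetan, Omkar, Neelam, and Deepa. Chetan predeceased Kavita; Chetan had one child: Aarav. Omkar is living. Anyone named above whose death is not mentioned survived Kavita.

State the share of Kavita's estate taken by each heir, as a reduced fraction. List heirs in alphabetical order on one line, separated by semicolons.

There is no surviving spouse, so the entire estate passes to Kavita's descendants per stirpes.
The estate is divided into 3 equal shares of 1/3 among Lakshmi, Rajiv, Girish.
Lakshmi predeceased; the 1/3 allotted to Lakshmi's branch passes to Lakshmi's issue by representation.
Sarita's line is the sole branch at this level, so the full 1/3 passes to Sarita's issue by representation.
The 1/3 is divided into 2 equal shares of 1/6 among Yamini, Usha.
Yamini is living and takes 1/6.
Usha is living and takes 1/6.
Rajiv is living and takes 1/3.
Girish predeceased; the 1/3 allotted to Girish's branch passes to Girish's issue by representation.
The 1/3 is divided into 4 equal shares of 1/12 among Chetan, Omkar, Neelam, Deepa.
Chetan predeceased; the 1/12 allotted to Chetan's branch passes to Chetan's issue by representation.
Aarav is the sole taker at this level and receives the full 1/12.
Omkar is living and takes 1/12.
Neelam is living and takes 1/12.
Deepa is living and takes 1/12.

Aarav 1/12; Deepa 1/12; Neelam 1/12; Omkar 1/12; Rajiv 1/3; Usha 1/6; Yamini 1/6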